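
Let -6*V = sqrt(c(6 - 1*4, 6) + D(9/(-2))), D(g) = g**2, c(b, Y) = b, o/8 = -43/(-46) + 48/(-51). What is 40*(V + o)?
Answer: -800/391 - 10*sqrt(89)/3 ≈ -33.493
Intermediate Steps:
o = -20/391 (o = 8*(-43/(-46) + 48/(-51)) = 8*(-43*(-1/46) + 48*(-1/51)) = 8*(43/46 - 16/17) = 8*(-5/782) = -20/391 ≈ -0.051151)
V = -sqrt(89)/12 (V = -sqrt((6 - 1*4) + (9/(-2))**2)/6 = -sqrt((6 - 4) + (9*(-1/2))**2)/6 = -sqrt(2 + (-9/2)**2)/6 = -sqrt(2 + 81/4)/6 = -sqrt(89)/12 ≈ -0.78617)
40*(V + o) = 40*(-sqrt(89)/12 - 20/391) = 40*(-20/391 - sqrt(89)/12) = -800/391 - 10*sqrt(89)/3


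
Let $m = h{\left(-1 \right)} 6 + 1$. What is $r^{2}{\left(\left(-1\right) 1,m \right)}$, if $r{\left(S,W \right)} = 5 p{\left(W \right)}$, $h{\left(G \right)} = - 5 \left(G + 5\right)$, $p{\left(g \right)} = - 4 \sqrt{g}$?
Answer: $-47600$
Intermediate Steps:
$h{\left(G \right)} = -25 - 5 G$ ($h{\left(G \right)} = - 5 \left(5 + G\right) = -25 - 5 G$)
$m = -119$ ($m = \left(-25 - -5\right) 6 + 1 = \left(-25 + 5\right) 6 + 1 = \left(-20\right) 6 + 1 = -120 + 1 = -119$)
$r{\left(S,W \right)} = - 20 \sqrt{W}$ ($r{\left(S,W \right)} = 5 \left(- 4 \sqrt{W}\right) = - 20 \sqrt{W}$)
$r^{2}{\left(\left(-1\right) 1,m \right)} = \left(- 20 \sqrt{-119}\right)^{2} = \left(- 20 i \sqrt{119}\right)^{2} = -47600$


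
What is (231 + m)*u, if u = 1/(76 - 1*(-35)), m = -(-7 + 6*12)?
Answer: 166/111 ≈ 1.4955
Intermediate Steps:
m = -65 (m = -(-7 + 72) = -1*65 = -65)
u = 1/111 (u = 1/(76 + 35) = 1/111 ≈ 0.0090090)
(231 + m)*u = (231 - 65)*(1/111) = 166*(1/111) = 166/111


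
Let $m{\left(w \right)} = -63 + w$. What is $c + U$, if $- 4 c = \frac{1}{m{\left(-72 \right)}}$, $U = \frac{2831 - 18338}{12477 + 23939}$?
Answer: $- \frac{2084341}{4916160} \approx -0.42398$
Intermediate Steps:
$U = - \frac{15507}{36416} \approx -0.42583$
$c = \frac{1}{540}$ ($c = - \frac{1}{4 \left(-63 - 72\right)} = - \frac{1}{4 \left(-135\right)} = \left(- \frac{1}{4}\right) \left(- \frac{1}{135}\right) = \frac{1}{540} \approx 0.0018519$)
$c + U = \frac{1}{540} - \frac{15507}{36416} = - \frac{2084341}{4916160}$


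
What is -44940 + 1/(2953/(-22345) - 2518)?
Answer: -2528668797565/56267663 ≈ -44940.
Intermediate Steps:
-44940 + 1/(2953/(-22345) - 2518) = -44940 + 1/(2953*(-1/22345) - 2518) = -44940 + 1/(-2953/22345 - 2518) = -44940 + 1/(-56267663/22345) = -44940 - 22345/56267663 = -2528668797565/56267663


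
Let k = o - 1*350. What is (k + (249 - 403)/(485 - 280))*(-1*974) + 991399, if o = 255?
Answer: 222355441/205 ≈ 1.0847e+6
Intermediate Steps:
k = -95 (k = 255 - 1*350 = 255 - 350 = -95)
(k + (249 - 403)/(485 - 280))*(-1*974) + 991399 = (-95 + (249 - 403)/(485 - 280))*(-1*974) + 991399 = (-95 - 154/205)*(-974) + 991399 = -19629/205*(-974) + 991399 = 19118646/205 + 991399 = 222355441/205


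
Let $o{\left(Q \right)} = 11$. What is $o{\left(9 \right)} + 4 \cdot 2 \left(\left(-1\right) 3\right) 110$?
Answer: $-2629$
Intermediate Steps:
$o{\left(9 \right)} + 4 \cdot 2 \left(\left(-1\right) 3\right) 110 = 11 + 4 \cdot 2 \left(\left(-1\right) 3\right) 110 = 11 + 8 \left(-3\right) 110 = 11 - 2640 = -2629$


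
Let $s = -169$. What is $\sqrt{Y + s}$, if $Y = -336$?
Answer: $i \sqrt{505} \approx 22.472 i$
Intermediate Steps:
$\sqrt{Y + s} = \sqrt{-336 - 169} = \sqrt{-505} = i \sqrt{505}$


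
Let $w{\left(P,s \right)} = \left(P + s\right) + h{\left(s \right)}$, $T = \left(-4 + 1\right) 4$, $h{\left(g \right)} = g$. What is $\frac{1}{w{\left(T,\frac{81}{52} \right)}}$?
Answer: $- \frac{26}{231} \approx -0.11255$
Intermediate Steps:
$T = -12$ ($T = \left(-3\right) 4 = -12$)
$w{\left(P,s \right)} = P + 2 s$ ($w{\left(P,s \right)} = \left(P + s\right) + s = P + 2 s$)
$\frac{1}{w{\left(T,\frac{81}{52} \right)}} = \frac{1}{-12 + 2 \cdot \frac{81}{52}} = \frac{1}{-12 + \frac{81}{26}} = \frac{1}{- \frac{231}{26}} = - \frac{26}{231}$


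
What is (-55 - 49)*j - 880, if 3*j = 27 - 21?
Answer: -1088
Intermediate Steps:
j = 2 (j = (27 - 21)/3 = (⅓)*6 = 2)
(-55 - 49)*j - 880 = (-55 - 49)*2 - 880 = -104*2 - 880 = -208 - 880 = -1088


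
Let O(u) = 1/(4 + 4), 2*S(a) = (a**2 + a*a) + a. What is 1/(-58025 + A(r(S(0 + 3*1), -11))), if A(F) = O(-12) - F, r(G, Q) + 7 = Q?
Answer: -8/464055 ≈ -1.7239e-5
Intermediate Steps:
S(a) = a**2 + a/2 (S(a) = ((a**2 + a*a) + a)/2 = ((a**2 + a**2) + a)/2 = (2*a**2 + a)/2 = (a + 2*a**2)/2 = a**2 + a/2)
r(G, Q) = -7 + Q
O(u) = 1/8
A(F) = 1/8 - F
1/(-58025 + A(r(S(0 + 3*1), -11))) = 1/(-58025 + (1/8 - (-7 - 11))) = 1/(-58025 + (1/8 - 1*(-18))) = 1/(-58025 + (1/8 + 18)) = 1/(-58025 + 145/8) = 1/(-464055/8) = -8/464055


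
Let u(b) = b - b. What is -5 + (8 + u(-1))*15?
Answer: 115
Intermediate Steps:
u(b) = 0
-5 + (8 + u(-1))*15 = -5 + (8 + 0)*15 = -5 + 8*15 = -5 + 120 = 115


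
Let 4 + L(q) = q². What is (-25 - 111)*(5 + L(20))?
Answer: -54536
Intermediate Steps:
L(q) = -4 + q²
(-25 - 111)*(5 + L(20)) = (-25 - 111)*(5 + (-4 + 20²)) = -136*(5 + (-4 + 400)) = -136*(5 + 396) = -136*401 = -54536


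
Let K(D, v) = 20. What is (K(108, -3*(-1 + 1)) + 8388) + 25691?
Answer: 34099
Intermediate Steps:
(K(108, -3*(-1 + 1)) + 8388) + 25691 = (20 + 8388) + 25691 = 8408 + 25691 = 34099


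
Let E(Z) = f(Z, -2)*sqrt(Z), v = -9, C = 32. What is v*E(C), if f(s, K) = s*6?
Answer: -6912*sqrt(2) ≈ -9775.0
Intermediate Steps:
f(s, K) = 6*s
E(Z) = 6*Z**(3/2) (E(Z) = (6*Z)*sqrt(Z) = 6*Z**(3/2))
v*E(C) = -54*32**(3/2) = -54*128*sqrt(2) = -6912*sqrt(2)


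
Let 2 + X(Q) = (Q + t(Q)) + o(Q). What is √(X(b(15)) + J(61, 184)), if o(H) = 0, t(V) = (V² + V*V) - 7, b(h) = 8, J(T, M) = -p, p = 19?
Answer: 6*√3 ≈ 10.392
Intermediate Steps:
J(T, M) = -19 (J(T, M) = -1*19 = -19)
t(V) = -7 + 2*V² (t(V) = (V² + V²) - 7 = 2*V² - 7 = -7 + 2*V²)
X(Q) = -9 + Q + 2*Q² (X(Q) = -2 + ((Q + (-7 + 2*Q²)) + 0) = -2 + ((-7 + Q + 2*Q²) + 0) = -2 + (-7 + Q + 2*Q²) = -9 + Q + 2*Q²)
√(X(b(15)) + J(61, 184)) = √((-9 + 8 + 2*8²) - 19) = √((-9 + 8 + 2*64) - 19) = √((-9 + 8 + 128) - 19) = √(127 - 19) = √108 = 6*√3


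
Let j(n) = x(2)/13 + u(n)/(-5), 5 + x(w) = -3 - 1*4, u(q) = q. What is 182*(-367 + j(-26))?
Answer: -330078/5 ≈ -66016.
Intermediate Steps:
x(w) = -12 (x(w) = -5 + (-3 - 1*4) = -5 + (-3 - 4) = -5 - 7 = -12)
j(n) = -12/13 - n/5 (j(n) = -12/13 + n/(-5) = -12*1/13 + n*(-1/5) = -12/13 - n/5)
182*(-367 + j(-26)) = 182*(-367 + (-12/13 - 1/5*(-26))) = 182*(-367 + (-12/13 + 26/5)) = 182*(-367 + 278/65) = 182*(-23577/65) = -330078/5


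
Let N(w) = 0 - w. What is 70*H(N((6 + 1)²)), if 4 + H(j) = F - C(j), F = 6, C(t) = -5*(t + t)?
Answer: -34160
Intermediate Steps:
C(t) = -10*t
N(w) = -w
H(j) = 2 + 10*j (H(j) = -4 + (6 - (-10)*j) = -4 + (6 + 10*j) = 2 + 10*j)
70*H(N((6 + 1)²)) = 70*(2 + 10*(-(6 + 1)²)) = 70*(2 + 10*(-1*7²)) = 70*(2 + 10*(-1*49)) = 70*(2 + 10*(-49)) = 70*(2 - 490) = 70*(-488) = -34160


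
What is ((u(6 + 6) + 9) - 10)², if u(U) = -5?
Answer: 36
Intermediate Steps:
((u(6 + 6) + 9) - 10)² = ((-5 + 9) - 10)² = (4 - 10)² = (-6)² = 36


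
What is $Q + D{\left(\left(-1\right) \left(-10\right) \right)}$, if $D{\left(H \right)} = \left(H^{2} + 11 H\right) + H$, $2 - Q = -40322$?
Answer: $40544$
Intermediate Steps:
$Q = 40324$ ($Q = 2 - -40322 = 2 + 40322 = 40324$)
$D{\left(H \right)} = H^{2} + 12 H$
$Q + D{\left(\left(-1\right) \left(-10\right) \right)} = 40324 + \left(-1\right) \left(-10\right) \left(12 - -10\right) = 40324 + 10 \left(12 + 10\right) = 40324 + 10 \cdot 22 = 40324 + 220 = 40544$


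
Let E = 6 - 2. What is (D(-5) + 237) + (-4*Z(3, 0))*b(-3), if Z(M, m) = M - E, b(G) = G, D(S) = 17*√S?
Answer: 225 + 17*I*√5 ≈ 225.0 + 38.013*I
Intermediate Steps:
E = 4
Z(M, m) = -4 + M (Z(M, m) = M - 1*4 = M - 4 = -4 + M)
(D(-5) + 237) + (-4*Z(3, 0))*b(-3) = (17*√(-5) + 237) - 4*(-4 + 3)*(-3) = (17*(I*√5) + 237) - 4*(-1)*(-3) = (17*I*√5 + 237) + 4*(-3) = (237 + 17*I*√5) - 12 = 225 + 17*I*√5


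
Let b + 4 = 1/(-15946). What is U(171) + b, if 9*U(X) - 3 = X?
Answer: 733513/47838 ≈ 15.333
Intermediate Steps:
U(X) = ⅓ + X/9
b = -63785/15946 (b = -4 + 1/(-15946) = -4 - 1/15946 = -63785/15946 ≈ -4.0001)
U(171) + b = (⅓ + (⅑)*171) - 63785/15946 = (⅓ + 19) - 63785/15946 = 58/3 - 63785/15946 = 733513/47838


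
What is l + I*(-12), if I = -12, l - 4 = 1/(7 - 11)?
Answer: 591/4 ≈ 147.75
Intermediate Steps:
l = 15/4 (l = 4 + 1/(7 - 11) = 4 + 1/(-4) = 4 - ¼ = 15/4 ≈ 3.7500)
l + I*(-12) = 15/4 - 12*(-12) = 15/4 + 144 = 591/4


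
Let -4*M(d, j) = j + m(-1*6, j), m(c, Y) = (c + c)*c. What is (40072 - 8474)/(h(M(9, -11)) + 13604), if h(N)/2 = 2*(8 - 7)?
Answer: 2257/972 ≈ 2.3220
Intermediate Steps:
m(c, Y) = 2*c**2 (m(c, Y) = (2*c)*c = 2*c**2)
M(d, j) = -18 - j/4 (M(d, j) = -(j + 2*(-1*6)**2)/4 = -(j + 2*(-6)**2)/4 = -(j + 2*36)/4 = -(j + 72)/4 = -(72 + j)/4 = -18 - j/4)
h(N) = 4 (h(N) = 2*(2*(8 - 7)) = 2*(2*1) = 2*2 = 4)
(40072 - 8474)/(h(M(9, -11)) + 13604) = (40072 - 8474)/(4 + 13604) = 31598/13608 = 31598*(1/13608) = 2257/972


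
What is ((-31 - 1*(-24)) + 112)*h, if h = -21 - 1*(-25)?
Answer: 420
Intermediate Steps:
h = 4 (h = -21 + 25 = 4)
((-31 - 1*(-24)) + 112)*h = ((-31 - 1*(-24)) + 112)*4 = ((-31 + 24) + 112)*4 = (-7 + 112)*4 = 105*4 = 420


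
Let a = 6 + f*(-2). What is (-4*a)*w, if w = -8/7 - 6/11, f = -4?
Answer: 1040/11 ≈ 94.545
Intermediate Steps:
a = 14 (a = 6 - 4*(-2) = 6 + 8 = 14)
w = -130/77 (w = -8*1/7 - 6*1/11 = -8/7 - 6/11 = -130/77 ≈ -1.6883)
(-4*a)*w = -4*14*(-130/77) = -56*(-130/77) = 1040/11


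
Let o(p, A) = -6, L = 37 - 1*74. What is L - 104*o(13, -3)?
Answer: 587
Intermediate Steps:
L = -37 (L = 37 - 74 = -37)
L - 104*o(13, -3) = -37 - 104*(-6) = -37 + 624 = 587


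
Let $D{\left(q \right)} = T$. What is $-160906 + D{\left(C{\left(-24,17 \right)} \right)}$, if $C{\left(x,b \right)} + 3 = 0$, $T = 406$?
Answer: $-160500$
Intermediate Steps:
$C{\left(x,b \right)} = -3$ ($C{\left(x,b \right)} = -3 + 0 = -3$)
$D{\left(q \right)} = 406$
$-160906 + D{\left(C{\left(-24,17 \right)} \right)} = -160906 + 406 = -160500$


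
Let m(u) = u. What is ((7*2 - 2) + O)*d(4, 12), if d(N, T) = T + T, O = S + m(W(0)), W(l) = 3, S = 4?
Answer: 456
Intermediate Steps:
O = 7 (O = 4 + 3 = 7)
d(N, T) = 2*T
((7*2 - 2) + O)*d(4, 12) = ((7*2 - 2) + 7)*(2*12) = ((14 - 2) + 7)*24 = (12 + 7)*24 = 19*24 = 456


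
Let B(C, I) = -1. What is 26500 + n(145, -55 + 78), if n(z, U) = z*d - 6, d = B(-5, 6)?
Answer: 26349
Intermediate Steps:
d = -1
n(z, U) = -6 - z (n(z, U) = z*(-1) - 6 = -z - 6 = -6 - z)
26500 + n(145, -55 + 78) = 26500 + (-6 - 1*145) = 26500 + (-6 - 145) = 26500 - 151 = 26349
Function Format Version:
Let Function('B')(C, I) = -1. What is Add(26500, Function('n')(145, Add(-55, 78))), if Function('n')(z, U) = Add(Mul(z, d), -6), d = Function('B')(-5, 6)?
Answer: 26349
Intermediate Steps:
d = -1
Function('n')(z, U) = Add(-6, Mul(-1, z)) (Function('n')(z, U) = Add(Mul(z, -1), -6) = Add(Mul(-1, z), -6) = Add(-6, Mul(-1, z)))
Add(26500, Function('n')(145, Add(-55, 78))) = Add(26500, Add(-6, Mul(-1, 145))) = Add(26500, Add(-6, -145)) = Add(26500, -151) = 26349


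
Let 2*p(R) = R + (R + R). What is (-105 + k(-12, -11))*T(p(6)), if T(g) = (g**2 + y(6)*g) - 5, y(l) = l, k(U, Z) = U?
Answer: -15210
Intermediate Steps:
p(R) = 3*R/2 (p(R) = (R + (R + R))/2 = (R + 2*R)/2 = (3*R)/2 = 3*R/2)
T(g) = -5 + g**2 + 6*g (T(g) = (g**2 + 6*g) - 5 = -5 + g**2 + 6*g)
(-105 + k(-12, -11))*T(p(6)) = (-105 - 12)*(-5 + ((3/2)*6)**2 + 6*((3/2)*6)) = -117*(-5 + 9**2 + 6*9) = -117*(-5 + 81 + 54) = -117*130 = -15210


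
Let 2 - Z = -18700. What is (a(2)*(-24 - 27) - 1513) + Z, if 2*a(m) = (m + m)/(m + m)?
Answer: 34327/2 ≈ 17164.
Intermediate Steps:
Z = 18702 (Z = 2 - 1*(-18700) = 2 + 18700 = 18702)
a(m) = 1/2 (a(m) = ((m + m)/(m + m))/2 = ((2*m)/((2*m)))/2 = ((2*m)*(1/(2*m)))/2 = (1/2)*1 = 1/2)
(a(2)*(-24 - 27) - 1513) + Z = ((-24 - 27)/2 - 1513) + 18702 = ((1/2)*(-51) - 1513) + 18702 = (-51/2 - 1513) + 18702 = -3077/2 + 18702 = 34327/2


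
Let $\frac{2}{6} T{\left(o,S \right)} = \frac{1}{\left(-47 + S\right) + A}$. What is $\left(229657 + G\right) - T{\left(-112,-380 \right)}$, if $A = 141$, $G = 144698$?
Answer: $\frac{107065533}{286} \approx 3.7436 \cdot 10^{5}$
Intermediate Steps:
$T{\left(o,S \right)} = \frac{3}{94 + S}$ ($T{\left(o,S \right)} = \frac{3}{\left(-47 + S\right) + 141} = \frac{3}{94 + S}$)
$\left(229657 + G\right) - T{\left(-112,-380 \right)} = \left(229657 + 144698\right) - \frac{3}{94 - 380} = 374355 - \frac{3}{-286} = 374355 - 3 \left(- \frac{1}{286}\right) = 374355 - - \frac{3}{286} = 374355 + \frac{3}{286} = \frac{107065533}{286}$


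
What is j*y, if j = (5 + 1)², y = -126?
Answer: -4536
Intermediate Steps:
j = 36 (j = 6² = 36)
j*y = 36*(-126) = -4536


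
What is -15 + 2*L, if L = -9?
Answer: -33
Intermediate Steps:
-15 + 2*L = -15 + 2*(-9) = -15 - 18 = -33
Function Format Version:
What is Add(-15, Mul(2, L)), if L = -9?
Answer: -33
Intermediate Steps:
Add(-15, Mul(2, L)) = Add(-15, Mul(2, -9)) = Add(-15, -18) = -33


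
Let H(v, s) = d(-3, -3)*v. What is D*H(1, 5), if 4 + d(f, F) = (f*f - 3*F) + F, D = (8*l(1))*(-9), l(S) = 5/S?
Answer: -3960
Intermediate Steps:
D = -360 (D = (8*(5/1))*(-9) = (8*(5*1))*(-9) = (8*5)*(-9) = 40*(-9) = -360)
d(f, F) = -4 + f² - 2*F (d(f, F) = -4 + ((f*f - 3*F) + F) = -4 + ((f² - 3*F) + F) = -4 + (f² - 2*F) = -4 + f² - 2*F)
H(v, s) = 11*v (H(v, s) = (-4 + (-3)² - 2*(-3))*v = (-4 + 9 + 6)*v = 11*v)
D*H(1, 5) = -3960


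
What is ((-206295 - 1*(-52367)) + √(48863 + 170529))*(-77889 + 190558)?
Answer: -17342913832 + 1802704*√857 ≈ -1.7290e+10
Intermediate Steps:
((-206295 - 1*(-52367)) + √(48863 + 170529))*(-77889 + 190558) = ((-206295 + 52367) + √219392)*112669 = (-153928 + 16*√857)*112669 = -17342913832 + 1802704*√857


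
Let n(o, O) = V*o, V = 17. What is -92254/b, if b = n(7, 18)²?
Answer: -92254/14161 ≈ -6.5147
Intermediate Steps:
n(o, O) = 17*o
b = 14161 (b = (17*7)² = 119² = 14161)
-92254/b = -92254/14161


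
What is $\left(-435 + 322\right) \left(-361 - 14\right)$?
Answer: $42375$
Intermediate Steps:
$\left(-435 + 322\right) \left(-361 - 14\right) = \left(-113\right) \left(-375\right) = 42375$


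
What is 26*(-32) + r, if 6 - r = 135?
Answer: -961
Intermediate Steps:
r = -129 (r = 6 - 1*135 = 6 - 135 = -129)
26*(-32) + r = 26*(-32) - 129 = -832 - 129 = -961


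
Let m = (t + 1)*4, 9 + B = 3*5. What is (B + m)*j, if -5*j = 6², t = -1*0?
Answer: -72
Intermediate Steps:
t = 0
j = -36/5 (j = -⅕*6² = -⅕*36 = -36/5 ≈ -7.2000)
B = 6 (B = -9 + 3*5 = -9 + 15 = 6)
m = 4 (m = (0 + 1)*4 = 1*4 = 4)
(B + m)*j = (6 + 4)*(-36/5) = 10*(-36/5) = -72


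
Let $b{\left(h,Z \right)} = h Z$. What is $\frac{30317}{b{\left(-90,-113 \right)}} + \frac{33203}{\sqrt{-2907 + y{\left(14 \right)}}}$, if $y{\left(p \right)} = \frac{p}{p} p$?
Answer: $\frac{30317}{10170} - \frac{33203 i \sqrt{2893}}{2893} \approx 2.981 - 617.31 i$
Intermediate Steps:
$y{\left(p \right)} = p$ ($y{\left(p \right)} = 1 p = p$)
$b{\left(h,Z \right)} = Z h$
$\frac{30317}{b{\left(-90,-113 \right)}} + \frac{33203}{\sqrt{-2907 + y{\left(14 \right)}}} = \frac{30317}{\left(-113\right) \left(-90\right)} + \frac{33203}{\sqrt{-2907 + 14}} = \frac{30317}{10170} + \frac{33203}{\sqrt{-2893}} = 30317 \cdot \frac{1}{10170} + \frac{33203}{i \sqrt{2893}} = \frac{30317}{10170} + 33203 \left(- \frac{i \sqrt{2893}}{2893}\right) = \frac{30317}{10170} - \frac{33203 i \sqrt{2893}}{2893}$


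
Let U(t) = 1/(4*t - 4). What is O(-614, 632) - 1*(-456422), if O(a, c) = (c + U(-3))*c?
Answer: 1711613/2 ≈ 8.5581e+5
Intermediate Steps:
U(t) = 1/(-4 + 4*t)
O(a, c) = c*(-1/16 + c) (O(a, c) = (c + 1/(4*(-1 - 3)))*c = (c + (¼)/(-4))*c = (c + (¼)*(-¼))*c = (c - 1/16)*c = (-1/16 + c)*c = c*(-1/16 + c))
O(-614, 632) - 1*(-456422) = 632*(-1/16 + 632) - 1*(-456422) = 632*(10111/16) + 456422 = 798769/2 + 456422 = 1711613/2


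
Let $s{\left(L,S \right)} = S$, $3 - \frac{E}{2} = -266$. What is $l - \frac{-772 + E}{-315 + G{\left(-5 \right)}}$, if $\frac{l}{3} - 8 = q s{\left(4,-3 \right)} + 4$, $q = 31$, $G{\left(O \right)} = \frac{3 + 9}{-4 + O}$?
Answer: $- \frac{17793}{73} \approx -243.74$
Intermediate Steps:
$E = 538$ ($E = 6 - -532 = 6 + 532 = 538$)
$G{\left(O \right)} = \frac{12}{-4 + O}$
$l = -243$ ($l = 24 + 3 \left(31 \left(-3\right) + 4\right) = 24 + 3 \left(-93 + 4\right) = 24 + 3 \left(-89\right) = 24 - 267 = -243$)
$l - \frac{-772 + E}{-315 + G{\left(-5 \right)}} = -243 - \frac{-772 + 538}{-315 + \frac{12}{-4 - 5}} = -243 - - \frac{234}{-315 + \frac{12}{-9}} = -243 - - \frac{234}{-315 + 12 \left(- \frac{1}{9}\right)} = -243 - - \frac{234}{-315 - \frac{4}{3}} = -243 - - \frac{234}{- \frac{949}{3}} = -243 - \left(-234\right) \left(- \frac{3}{949}\right) = -243 - \frac{54}{73} = - \frac{17793}{73}$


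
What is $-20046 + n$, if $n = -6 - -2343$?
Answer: $-17709$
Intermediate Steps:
$n = 2337$ ($n = -6 + 2343 = 2337$)
$-20046 + n = -20046 + 2337 = -17709$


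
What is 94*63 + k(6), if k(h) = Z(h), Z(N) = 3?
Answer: 5925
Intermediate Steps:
k(h) = 3
94*63 + k(6) = 94*63 + 3 = 5922 + 3 = 5925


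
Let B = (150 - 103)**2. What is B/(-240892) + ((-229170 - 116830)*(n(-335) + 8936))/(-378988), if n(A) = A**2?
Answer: 2524650691141877/22823794324 ≈ 1.1061e+5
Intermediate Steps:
B = 2209 (B = 47**2 = 2209)
B/(-240892) + ((-229170 - 116830)*(n(-335) + 8936))/(-378988) = 2209/(-240892) + ((-229170 - 116830)*((-335)**2 + 8936))/(-378988) = 2209*(-1/240892) - 346000*(112225 + 8936)*(-1/378988) = -2209/240892 - 346000*121161*(-1/378988) = -2209/240892 - 41921706000*(-1/378988) = -2209/240892 + 10480426500/94747 = 2524650691141877/22823794324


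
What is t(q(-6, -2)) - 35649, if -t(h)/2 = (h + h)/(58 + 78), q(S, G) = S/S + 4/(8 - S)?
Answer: -8484471/238 ≈ -35649.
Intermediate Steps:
q(S, G) = 1 + 4/(8 - S)
t(h) = -h/34 (t(h) = -2*(h + h)/(58 + 78) = -2*2*h/136 = -h/34)
t(q(-6, -2)) - 35649 = -(-12 - 6)/(34*(-8 - 6)) - 35649 = -(-18)/(34*(-14)) - 35649 = -(-1)*(-18)/476 - 35649 = -1/34*9/7 - 35649 = -9/238 - 35649 = -8484471/238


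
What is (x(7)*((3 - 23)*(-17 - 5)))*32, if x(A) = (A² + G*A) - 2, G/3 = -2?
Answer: 70400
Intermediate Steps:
G = -6 (G = 3*(-2) = -6)
x(A) = -2 + A² - 6*A (x(A) = (A² - 6*A) - 2 = -2 + A² - 6*A)
(x(7)*((3 - 23)*(-17 - 5)))*32 = ((-2 + 7² - 6*7)*((3 - 23)*(-17 - 5)))*32 = ((-2 + 49 - 42)*(-20*(-22)))*32 = (5*440)*32 = 2200*32 = 70400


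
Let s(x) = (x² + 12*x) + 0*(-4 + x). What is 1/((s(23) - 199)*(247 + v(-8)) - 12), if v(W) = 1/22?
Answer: 11/1646673 ≈ 6.6801e-6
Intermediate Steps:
s(x) = x² + 12*x (s(x) = (x² + 12*x) + 0 = x² + 12*x)
v(W) = 1/22
1/((s(23) - 199)*(247 + v(-8)) - 12) = 1/((23*(12 + 23) - 199)*(247 + 1/22) - 12) = 1/((23*35 - 199)*(5435/22) - 12) = 1/((805 - 199)*(5435/22) - 12) = 1/(606*(5435/22) - 12) = 1/(1646805/11 - 12) = 1/(1646673/11) = 11/1646673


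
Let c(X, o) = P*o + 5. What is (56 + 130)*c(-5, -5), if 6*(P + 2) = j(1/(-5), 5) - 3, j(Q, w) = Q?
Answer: 3286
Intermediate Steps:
P = -38/15 (P = -2 + (1/(-5) - 3)/6 = -2 + (-⅕ - 3)/6 = -2 + (⅙)*(-16/5) = -2 - 8/15 = -38/15 ≈ -2.5333)
c(X, o) = 5 - 38*o/15 (c(X, o) = -38*o/15 + 5 = 5 - 38*o/15)
(56 + 130)*c(-5, -5) = (56 + 130)*(5 - 38/15*(-5)) = 186*(5 + 38/3) = 186*(53/3) = 3286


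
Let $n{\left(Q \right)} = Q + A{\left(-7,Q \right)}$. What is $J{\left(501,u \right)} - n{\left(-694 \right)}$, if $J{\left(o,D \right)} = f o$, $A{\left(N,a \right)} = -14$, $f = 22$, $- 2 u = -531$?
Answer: $11730$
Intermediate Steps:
$u = \frac{531}{2}$ ($u = \left(- \frac{1}{2}\right) \left(-531\right) = \frac{531}{2} \approx 265.5$)
$J{\left(o,D \right)} = 22 o$
$n{\left(Q \right)} = -14 + Q$ ($n{\left(Q \right)} = Q - 14 = -14 + Q$)
$J{\left(501,u \right)} - n{\left(-694 \right)} = 22 \cdot 501 - \left(-14 - 694\right) = 11022 - -708 = 11022 + 708 = 11730$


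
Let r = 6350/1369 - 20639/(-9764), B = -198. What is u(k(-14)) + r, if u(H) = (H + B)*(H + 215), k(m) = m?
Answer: -569500768401/13366916 ≈ -42605.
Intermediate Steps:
u(H) = (-198 + H)*(215 + H) (u(H) = (H - 198)*(H + 215) = (-198 + H)*(215 + H))
r = 90256191/13366916 (r = 6350*(1/1369) - 20639*(-1/9764) = 6350/1369 + 20639/9764 = 90256191/13366916 ≈ 6.7522)
u(k(-14)) + r = (-42570 + (-14)² + 17*(-14)) + 90256191/13366916 = (-42570 + 196 - 238) + 90256191/13366916 = -42612 + 90256191/13366916 = -569500768401/13366916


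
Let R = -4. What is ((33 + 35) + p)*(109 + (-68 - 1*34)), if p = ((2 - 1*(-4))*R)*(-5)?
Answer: 1316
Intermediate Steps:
p = 120 (p = ((2 - 1*(-4))*(-4))*(-5) = ((2 + 4)*(-4))*(-5) = (6*(-4))*(-5) = -24*(-5) = 120)
((33 + 35) + p)*(109 + (-68 - 1*34)) = ((33 + 35) + 120)*(109 + (-68 - 1*34)) = (68 + 120)*(109 + (-68 - 34)) = 188*(109 - 102) = 188*7 = 1316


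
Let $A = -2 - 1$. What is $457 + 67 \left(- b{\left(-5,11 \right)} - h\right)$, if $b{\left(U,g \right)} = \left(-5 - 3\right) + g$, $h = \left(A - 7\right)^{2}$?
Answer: $-6444$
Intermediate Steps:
$A = -3$
$h = 100$ ($h = \left(-3 - 7\right)^{2} = \left(-10\right)^{2} = 100$)
$b{\left(U,g \right)} = -8 + g$
$457 + 67 \left(- b{\left(-5,11 \right)} - h\right) = 457 + 67 \left(- (-8 + 11) - 100\right) = 457 + 67 \left(\left(-1\right) 3 - 100\right) = 457 + 67 \left(-3 - 100\right) = 457 + 67 \left(-103\right) = 457 - 6901 = -6444$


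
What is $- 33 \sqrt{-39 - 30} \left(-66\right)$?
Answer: $2178 i \sqrt{69} \approx 18092.0 i$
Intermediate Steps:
$- 33 \sqrt{-39 - 30} \left(-66\right) = - 33 \sqrt{-69} \left(-66\right) = - 33 i \sqrt{69} \left(-66\right) = 2178 i \sqrt{69}$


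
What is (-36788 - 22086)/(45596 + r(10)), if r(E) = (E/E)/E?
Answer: -588740/455961 ≈ -1.2912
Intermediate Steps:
r(E) = 1/E
(-36788 - 22086)/(45596 + r(10)) = (-36788 - 22086)/(45596 + 1/10) = -58874/(45596 + ⅒) = -58874/455961/10 = -58874*10/455961 = -588740/455961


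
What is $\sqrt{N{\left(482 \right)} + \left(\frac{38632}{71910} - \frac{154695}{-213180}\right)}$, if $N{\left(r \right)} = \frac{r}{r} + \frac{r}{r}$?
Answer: $\frac{\sqrt{81889823923105}}{5009730} \approx 1.8063$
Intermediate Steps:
$N{\left(r \right)} = 2$ ($N{\left(r \right)} = 1 + 1 = 2$)
$\sqrt{N{\left(482 \right)} + \left(\frac{38632}{71910} - \frac{154695}{-213180}\right)} = \sqrt{2 + \left(\frac{38632}{71910} - \frac{154695}{-213180}\right)} = \sqrt{2 + \left(38632 \cdot \frac{1}{71910} - - \frac{10313}{14212}\right)} = \sqrt{2 + \left(\frac{19316}{35955} + \frac{10313}{14212}\right)} = \sqrt{2 + \frac{37960171}{30058380}} = \sqrt{\frac{98076931}{30058380}} = \frac{\sqrt{81889823923105}}{5009730}$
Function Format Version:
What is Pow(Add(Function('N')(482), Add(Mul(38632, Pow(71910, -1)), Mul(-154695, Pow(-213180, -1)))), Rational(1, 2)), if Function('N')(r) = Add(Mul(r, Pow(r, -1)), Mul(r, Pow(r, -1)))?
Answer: Mul(Rational(1, 5009730), Pow(81889823923105, Rational(1, 2))) ≈ 1.8063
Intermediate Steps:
Function('N')(r) = 2 (Function('N')(r) = Add(1, 1) = 2)
Pow(Add(Function('N')(482), Add(Mul(38632, Pow(71910, -1)), Mul(-154695, Pow(-213180, -1)))), Rational(1, 2)) = Pow(Add(2, Add(Mul(38632, Pow(71910, -1)), Mul(-154695, Pow(-213180, -1)))), Rational(1, 2)) = Pow(Add(2, Add(Mul(38632, Rational(1, 71910)), Mul(-154695, Rational(-1, 213180)))), Rational(1, 2)) = Pow(Add(2, Add(Rational(19316, 35955), Rational(10313, 14212))), Rational(1, 2)) = Pow(Add(2, Rational(37960171, 30058380)), Rational(1, 2)) = Pow(Rational(98076931, 30058380), Rational(1, 2)) = Mul(Rational(1, 5009730), Pow(81889823923105, Rational(1, 2)))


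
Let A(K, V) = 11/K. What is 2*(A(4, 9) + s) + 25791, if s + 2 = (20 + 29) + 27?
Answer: 51889/2 ≈ 25945.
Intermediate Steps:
s = 74 (s = -2 + ((20 + 29) + 27) = -2 + (49 + 27) = -2 + 76 = 74)
2*(A(4, 9) + s) + 25791 = 2*(11/4 + 74) + 25791 = 2*(307/4) + 25791 = 307/2 + 25791 = 51889/2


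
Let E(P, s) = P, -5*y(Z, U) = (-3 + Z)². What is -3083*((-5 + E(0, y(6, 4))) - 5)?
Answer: 30830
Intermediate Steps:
y(Z, U) = -(-3 + Z)²/5
-3083*((-5 + E(0, y(6, 4))) - 5) = -3083*((-5 + 0) - 5) = -3083*(-5 - 5) = -3083*(-10) = 30830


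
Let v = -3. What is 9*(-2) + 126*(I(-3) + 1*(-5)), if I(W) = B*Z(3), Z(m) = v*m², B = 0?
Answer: -648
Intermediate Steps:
Z(m) = -3*m²
I(W) = 0 (I(W) = 0*(-3*3²) = 0*(-3*9) = 0*(-27) = 0)
9*(-2) + 126*(I(-3) + 1*(-5)) = 9*(-2) + 126*(0 + 1*(-5)) = -18 + 126*(0 - 5) = -18 + 126*(-5) = -18 - 630 = -648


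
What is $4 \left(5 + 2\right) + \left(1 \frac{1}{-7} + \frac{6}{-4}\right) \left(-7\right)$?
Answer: $\frac{79}{2} \approx 39.5$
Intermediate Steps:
$4 \left(5 + 2\right) + \left(1 \frac{1}{-7} + \frac{6}{-4}\right) \left(-7\right) = 4 \cdot 7 + \left(1 \left(- \frac{1}{7}\right) + 6 \left(- \frac{1}{4}\right)\right) \left(-7\right) = 28 + \left(- \frac{1}{7} - \frac{3}{2}\right) \left(-7\right) = 28 - - \frac{23}{2} = 28 + \frac{23}{2} = \frac{79}{2}$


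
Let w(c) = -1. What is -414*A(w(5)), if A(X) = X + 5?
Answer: -1656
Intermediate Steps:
A(X) = 5 + X
-414*A(w(5)) = -414*(5 - 1) = -414*4 = -1656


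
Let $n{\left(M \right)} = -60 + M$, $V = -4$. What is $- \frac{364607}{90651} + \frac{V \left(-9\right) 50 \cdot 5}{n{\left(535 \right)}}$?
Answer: $\frac{25706827}{1722369} \approx 14.925$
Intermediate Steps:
$- \frac{364607}{90651} + \frac{V \left(-9\right) 50 \cdot 5}{n{\left(535 \right)}} = - \frac{364607}{90651} + \frac{\left(-4\right) \left(-9\right) 50 \cdot 5}{-60 + 535} = \left(-364607\right) \frac{1}{90651} + \frac{36 \cdot 50 \cdot 5}{475} = - \frac{364607}{90651} + 1800 \cdot 5 \cdot \frac{1}{475} = - \frac{364607}{90651} + 9000 \cdot \frac{1}{475} = - \frac{364607}{90651} + \frac{360}{19} = \frac{25706827}{1722369}$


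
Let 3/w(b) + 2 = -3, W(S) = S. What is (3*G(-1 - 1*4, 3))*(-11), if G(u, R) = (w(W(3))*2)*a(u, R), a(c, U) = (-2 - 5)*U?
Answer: -4158/5 ≈ -831.60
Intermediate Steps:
a(c, U) = -7*U
w(b) = -⅗ (w(b) = 3/(-2 - 3) = 3/(-5) = 3*(-⅕) = -⅗)
G(u, R) = 42*R/5 (G(u, R) = (-⅗*2)*(-7*R) = -(-42)*R/5 = 42*R/5)
(3*G(-1 - 1*4, 3))*(-11) = (3*((42/5)*3))*(-11) = (3*(126/5))*(-11) = (378/5)*(-11) = -4158/5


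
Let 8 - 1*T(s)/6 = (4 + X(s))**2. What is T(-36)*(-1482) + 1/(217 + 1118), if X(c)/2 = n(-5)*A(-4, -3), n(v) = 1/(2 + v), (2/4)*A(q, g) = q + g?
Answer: 2015401441/1335 ≈ 1.5097e+6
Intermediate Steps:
A(q, g) = 2*g + 2*q (A(q, g) = 2*(q + g) = 2*(g + q) = 2*g + 2*q)
X(c) = 28/3 (X(c) = 2*((2*(-3) + 2*(-4))/(2 - 5)) = 2*((-6 - 8)/(-3)) = 2*(-1/3*(-14)) = 2*(14/3) = 28/3)
T(s) = -3056/3 (T(s) = 48 - 6*(4 + 28/3)**2 = 48 - 6*(40/3)**2 = 48 - 6*1600/9 = 48 - 3200/3 = -3056/3)
T(-36)*(-1482) + 1/(217 + 1118) = -3056/3*(-1482) + 1/(217 + 1118) = 1509664 + 1/1335 = 2015401441/1335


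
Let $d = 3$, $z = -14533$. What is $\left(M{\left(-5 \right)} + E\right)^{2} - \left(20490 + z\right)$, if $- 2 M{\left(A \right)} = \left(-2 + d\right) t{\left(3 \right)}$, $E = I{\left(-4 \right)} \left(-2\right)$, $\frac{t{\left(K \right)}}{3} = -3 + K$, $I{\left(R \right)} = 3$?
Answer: $-5921$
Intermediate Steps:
$t{\left(K \right)} = -9 + 3 K$ ($t{\left(K \right)} = 3 \left(-3 + K\right) = -9 + 3 K$)
$E = -6$ ($E = 3 \left(-2\right) = -6$)
$M{\left(A \right)} = 0$ ($M{\left(A \right)} = - \frac{\left(-2 + 3\right) \left(-9 + 3 \cdot 3\right)}{2} = - \frac{1 \left(-9 + 9\right)}{2} = - \frac{1 \cdot 0}{2} = \left(- \frac{1}{2}\right) 0 = 0$)
$\left(M{\left(-5 \right)} + E\right)^{2} - \left(20490 + z\right) = \left(0 - 6\right)^{2} - \left(20490 - 14533\right) = \left(-6\right)^{2} - 5957 = 36 - 5957 = -5921$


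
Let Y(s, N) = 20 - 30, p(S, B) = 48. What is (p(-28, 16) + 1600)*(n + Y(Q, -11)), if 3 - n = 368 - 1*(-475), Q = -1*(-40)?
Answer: -1400800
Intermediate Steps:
Q = 40
Y(s, N) = -10
n = -840 (n = 3 - (368 - 1*(-475)) = 3 - (368 + 475) = 3 - 1*843 = 3 - 843 = -840)
(p(-28, 16) + 1600)*(n + Y(Q, -11)) = (48 + 1600)*(-840 - 10) = 1648*(-850) = -1400800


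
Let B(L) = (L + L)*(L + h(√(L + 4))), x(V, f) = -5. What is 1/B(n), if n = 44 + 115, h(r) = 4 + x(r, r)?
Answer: 1/50244 ≈ 1.9903e-5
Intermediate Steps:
h(r) = -1 (h(r) = 4 - 5 = -1)
n = 159
B(L) = 2*L*(-1 + L) (B(L) = (L + L)*(L - 1) = (2*L)*(-1 + L) = 2*L*(-1 + L))
1/B(n) = 1/(2*159*(-1 + 159)) = 1/(2*159*158) = 1/50244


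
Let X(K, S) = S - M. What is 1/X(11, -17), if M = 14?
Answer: -1/31 ≈ -0.032258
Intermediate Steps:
X(K, S) = -14 + S (X(K, S) = S - 1*14 = S - 14 = -14 + S)
1/X(11, -17) = 1/(-14 - 17) = 1/(-31) = -1/31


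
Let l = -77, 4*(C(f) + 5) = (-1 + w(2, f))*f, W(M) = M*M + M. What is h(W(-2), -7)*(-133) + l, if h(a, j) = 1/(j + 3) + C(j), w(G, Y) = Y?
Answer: -4963/4 ≈ -1240.8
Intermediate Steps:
W(M) = M + M² (W(M) = M² + M = M + M²)
C(f) = -5 + f*(-1 + f)/4 (C(f) = -5 + ((-1 + f)*f)/4 = -5 + (f*(-1 + f))/4 = -5 + f*(-1 + f)/4)
h(a, j) = -5 + 1/(3 + j) - j/4 + j²/4 (h(a, j) = 1/(j + 3) + (-5 - j/4 + j²/4) = 1/(3 + j) + (-5 - j/4 + j²/4) = -5 + 1/(3 + j) - j/4 + j²/4)
h(W(-2), -7)*(-133) + l = ((-56 + (-7)³ - 23*(-7) + 2*(-7)²)/(4*(3 - 7)))*(-133) - 77 = ((¼)*(-56 - 343 + 161 + 2*49)/(-4))*(-133) - 77 = ((¼)*(-¼)*(-56 - 343 + 161 + 98))*(-133) - 77 = ((¼)*(-¼)*(-140))*(-133) - 77 = (35/4)*(-133) - 77 = -4655/4 - 77 = -4963/4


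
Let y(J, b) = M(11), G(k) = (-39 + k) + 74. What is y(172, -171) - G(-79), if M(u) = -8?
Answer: 36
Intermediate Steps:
G(k) = 35 + k
y(J, b) = -8
y(172, -171) - G(-79) = -8 - (35 - 79) = -8 - 1*(-44) = -8 + 44 = 36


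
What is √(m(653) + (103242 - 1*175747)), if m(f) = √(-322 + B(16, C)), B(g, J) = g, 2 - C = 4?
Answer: √(-72505 + 3*I*√34) ≈ 0.032 + 269.27*I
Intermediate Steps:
C = -2 (C = 2 - 1*4 = 2 - 4 = -2)
m(f) = 3*I*√34 (m(f) = √(-322 + 16) = √(-306) = 3*I*√34)
√(m(653) + (103242 - 1*175747)) = √(3*I*√34 + (103242 - 1*175747)) = √(3*I*√34 + (103242 - 175747)) = √(3*I*√34 - 72505) = √(-72505 + 3*I*√34)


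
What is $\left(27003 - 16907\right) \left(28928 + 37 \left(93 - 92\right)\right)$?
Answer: $292430640$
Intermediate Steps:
$\left(27003 - 16907\right) \left(28928 + 37 \left(93 - 92\right)\right) = 10096 \left(28928 + 37 \cdot 1\right) = 10096 \left(28928 + 37\right) = 10096 \cdot 28965 = 292430640$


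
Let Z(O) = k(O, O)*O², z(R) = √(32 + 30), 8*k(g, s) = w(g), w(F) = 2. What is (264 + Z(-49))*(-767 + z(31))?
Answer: -2651519/4 + 3457*√62/4 ≈ -6.5608e+5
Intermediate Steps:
k(g, s) = ¼ (k(g, s) = (⅛)*2 = ¼)
z(R) = √62
Z(O) = O²/4
(264 + Z(-49))*(-767 + z(31)) = (264 + (¼)*(-49)²)*(-767 + √62) = (264 + (¼)*2401)*(-767 + √62) = (264 + 2401/4)*(-767 + √62) = 3457*(-767 + √62)/4 = -2651519/4 + 3457*√62/4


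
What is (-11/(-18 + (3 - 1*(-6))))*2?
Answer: 22/9 ≈ 2.4444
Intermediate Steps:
(-11/(-18 + (3 - 1*(-6))))*2 = (-11/(-18 + (3 + 6)))*2 = (-11/(-18 + 9))*2 = (-11/(-9))*2 = -⅑*(-11)*2 = (11/9)*2 = 22/9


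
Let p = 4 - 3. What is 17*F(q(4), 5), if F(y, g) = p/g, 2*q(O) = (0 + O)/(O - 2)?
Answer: 17/5 ≈ 3.4000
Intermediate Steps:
p = 1
q(O) = O/(2*(-2 + O)) (q(O) = ((0 + O)/(O - 2))/2 = (O/(-2 + O))/2 = O/(2*(-2 + O)))
F(y, g) = 1/g
17*F(q(4), 5) = 17/5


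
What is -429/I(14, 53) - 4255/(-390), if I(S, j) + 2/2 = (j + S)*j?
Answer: 746897/69225 ≈ 10.789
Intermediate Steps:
I(S, j) = -1 + j*(S + j) (I(S, j) = -1 + (j + S)*j = -1 + (S + j)*j = -1 + j*(S + j))
-429/I(14, 53) - 4255/(-390) = -429/(-1 + 53² + 14*53) - 4255/(-390) = -429/(-1 + 2809 + 742) - 4255*(-1/390) = -429/3550 + 851/78 = 746897/69225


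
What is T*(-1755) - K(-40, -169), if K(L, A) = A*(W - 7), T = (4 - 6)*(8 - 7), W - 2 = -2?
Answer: 2327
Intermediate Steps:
W = 0 (W = 2 - 2 = 0)
T = -2 (T = -2*1 = -2)
K(L, A) = -7*A (K(L, A) = A*(0 - 7) = A*(-7) = -7*A)
T*(-1755) - K(-40, -169) = -2*(-1755) - (-7)*(-169) = 3510 - 1*1183 = 3510 - 1183 = 2327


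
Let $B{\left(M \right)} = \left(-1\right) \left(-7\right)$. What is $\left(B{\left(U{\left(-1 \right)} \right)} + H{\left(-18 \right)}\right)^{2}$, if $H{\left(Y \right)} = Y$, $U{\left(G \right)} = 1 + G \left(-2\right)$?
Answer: $121$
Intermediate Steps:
$U{\left(G \right)} = 1 - 2 G$
$B{\left(M \right)} = 7$
$\left(B{\left(U{\left(-1 \right)} \right)} + H{\left(-18 \right)}\right)^{2} = \left(7 - 18\right)^{2} = \left(-11\right)^{2} = 121$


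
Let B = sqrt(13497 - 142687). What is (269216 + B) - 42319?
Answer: 226897 + I*sqrt(129190) ≈ 2.269e+5 + 359.43*I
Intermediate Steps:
B = I*sqrt(129190) (B = sqrt(-129190) = I*sqrt(129190) ≈ 359.43*I)
(269216 + B) - 42319 = (269216 + I*sqrt(129190)) - 42319 = 226897 + I*sqrt(129190)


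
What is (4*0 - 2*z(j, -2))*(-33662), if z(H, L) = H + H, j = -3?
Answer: -403944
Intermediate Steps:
z(H, L) = 2*H
(4*0 - 2*z(j, -2))*(-33662) = (4*0 - 2*2*(-3))*(-33662) = (0 - (-12))*(-33662) = (0 - 2*(-6))*(-33662) = (0 + 12)*(-33662) = 12*(-33662) = -403944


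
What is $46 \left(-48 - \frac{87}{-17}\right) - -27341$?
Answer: $\frac{431263}{17} \approx 25368.0$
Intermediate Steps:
$46 \left(-48 - \frac{87}{-17}\right) - -27341 = 46 \left(-48 - - \frac{87}{17}\right) + 27341 = 46 \left(-48 + \frac{87}{17}\right) + 27341 = 46 \left(- \frac{729}{17}\right) + 27341 = - \frac{33534}{17} + 27341 = \frac{431263}{17}$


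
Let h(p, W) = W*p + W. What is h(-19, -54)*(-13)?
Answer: -12636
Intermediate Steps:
h(p, W) = W + W*p
h(-19, -54)*(-13) = -54*(1 - 19)*(-13) = -54*(-18)*(-13) = 972*(-13) = -12636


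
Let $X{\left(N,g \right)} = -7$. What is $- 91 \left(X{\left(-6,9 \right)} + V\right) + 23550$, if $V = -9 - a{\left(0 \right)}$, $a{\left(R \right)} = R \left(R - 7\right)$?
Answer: $25006$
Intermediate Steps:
$a{\left(R \right)} = R \left(-7 + R\right)$
$V = -9$ ($V = -9 - 0 \left(-7 + 0\right) = -9 - 0 \left(-7\right) = -9 - 0 = -9 + 0 = -9$)
$- 91 \left(X{\left(-6,9 \right)} + V\right) + 23550 = - 91 \left(-7 - 9\right) + 23550 = \left(-91\right) \left(-16\right) + 23550 = 1456 + 23550 = 25006$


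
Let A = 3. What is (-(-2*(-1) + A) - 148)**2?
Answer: 23409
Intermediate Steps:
(-(-2*(-1) + A) - 148)**2 = (-(-2*(-1) + 3) - 148)**2 = (-(2 + 3) - 148)**2 = (-1*5 - 148)**2 = (-5 - 148)**2 = (-153)**2 = 23409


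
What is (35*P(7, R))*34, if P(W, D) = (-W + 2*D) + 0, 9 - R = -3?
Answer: 20230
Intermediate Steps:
R = 12 (R = 9 - 1*(-3) = 9 + 3 = 12)
P(W, D) = -W + 2*D
(35*P(7, R))*34 = (35*(-1*7 + 2*12))*34 = (35*(-7 + 24))*34 = (35*17)*34 = 595*34 = 20230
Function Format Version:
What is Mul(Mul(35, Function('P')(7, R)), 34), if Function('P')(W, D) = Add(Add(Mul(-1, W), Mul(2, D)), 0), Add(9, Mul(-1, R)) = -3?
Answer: 20230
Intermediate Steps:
R = 12 (R = Add(9, Mul(-1, -3)) = Add(9, 3) = 12)
Function('P')(W, D) = Add(Mul(-1, W), Mul(2, D))
Mul(Mul(35, Function('P')(7, R)), 34) = Mul(Mul(35, Add(Mul(-1, 7), Mul(2, 12))), 34) = Mul(Mul(35, Add(-7, 24)), 34) = Mul(Mul(35, 17), 34) = Mul(595, 34) = 20230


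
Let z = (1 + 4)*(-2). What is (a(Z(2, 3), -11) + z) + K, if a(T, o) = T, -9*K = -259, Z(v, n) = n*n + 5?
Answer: 295/9 ≈ 32.778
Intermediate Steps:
Z(v, n) = 5 + n² (Z(v, n) = n² + 5 = 5 + n²)
K = 259/9 (K = -⅑*(-259) = 259/9 ≈ 28.778)
z = -10 (z = 5*(-2) = -10)
(a(Z(2, 3), -11) + z) + K = ((5 + 3²) - 10) + 259/9 = ((5 + 9) - 10) + 259/9 = (14 - 10) + 259/9 = 4 + 259/9 = 295/9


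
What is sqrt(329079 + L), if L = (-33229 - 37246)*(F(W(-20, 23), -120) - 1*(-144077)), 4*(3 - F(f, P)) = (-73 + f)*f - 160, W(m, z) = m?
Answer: 3*I*sqrt(1124861894) ≈ 1.0062e+5*I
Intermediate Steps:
F(f, P) = 43 - f*(-73 + f)/4 (F(f, P) = 3 - ((-73 + f)*f - 160)/4 = 3 - (f*(-73 + f) - 160)/4 = 3 - (-160 + f*(-73 + f))/4 = 3 + (40 - f*(-73 + f)/4) = 43 - f*(-73 + f)/4)
L = -10124086125 (L = (-33229 - 37246)*((43 - 1/4*(-20)**2 + (73/4)*(-20)) - 1*(-144077)) = -70475*((43 - 1/4*400 - 365) + 144077) = -70475*((43 - 100 - 365) + 144077) = -70475*(-422 + 144077) = -70475*143655 = -10124086125)
sqrt(329079 + L) = sqrt(329079 - 10124086125) = sqrt(-10123757046) = 3*I*sqrt(1124861894)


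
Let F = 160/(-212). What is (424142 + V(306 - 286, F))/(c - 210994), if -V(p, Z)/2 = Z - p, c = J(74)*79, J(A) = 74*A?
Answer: 11240863/5872665 ≈ 1.9141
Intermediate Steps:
F = -40/53 (F = 160*(-1/212) = -40/53 ≈ -0.75472)
c = 432604 (c = (74*74)*79 = 5476*79 = 432604)
V(p, Z) = -2*Z + 2*p (V(p, Z) = -2*(Z - p) = -2*Z + 2*p)
(424142 + V(306 - 286, F))/(c - 210994) = (424142 + (-2*(-40/53) + 2*(306 - 286)))/(432604 - 210994) = (424142 + (80/53 + 2*20))/221610 = (424142 + (80/53 + 40))*(1/221610) = (424142 + 2200/53)*(1/221610) = (22481726/53)*(1/221610) = 11240863/5872665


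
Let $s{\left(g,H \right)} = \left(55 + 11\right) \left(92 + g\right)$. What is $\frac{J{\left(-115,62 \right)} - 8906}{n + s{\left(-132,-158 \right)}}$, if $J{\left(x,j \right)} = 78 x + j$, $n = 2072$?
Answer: $\frac{8907}{284} \approx 31.363$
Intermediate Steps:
$s{\left(g,H \right)} = 6072 + 66 g$ ($s{\left(g,H \right)} = 66 \left(92 + g\right) = 6072 + 66 g$)
$J{\left(x,j \right)} = j + 78 x$
$\frac{J{\left(-115,62 \right)} - 8906}{n + s{\left(-132,-158 \right)}} = \frac{\left(62 + 78 \left(-115\right)\right) - 8906}{2072 + \left(6072 + 66 \left(-132\right)\right)} = \frac{\left(62 - 8970\right) - 8906}{2072 + \left(6072 - 8712\right)} = \frac{-8908 - 8906}{2072 - 2640} = - \frac{17814}{-568} = \left(-17814\right) \left(- \frac{1}{568}\right) = \frac{8907}{284}$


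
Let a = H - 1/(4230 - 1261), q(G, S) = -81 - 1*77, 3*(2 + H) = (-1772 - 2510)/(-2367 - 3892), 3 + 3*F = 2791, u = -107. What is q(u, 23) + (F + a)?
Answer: 42902191549/55748913 ≈ 769.56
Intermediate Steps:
F = 2788/3 (F = -1 + (⅓)*2791 = -1 + 2791/3 = 2788/3 ≈ 929.33)
H = -33272/18777 (H = -2 + ((-1772 - 2510)/(-2367 - 3892))/3 = -2 + (-4282/(-6259))/3 = -2 + (-4282*(-1/6259))/3 = -2 + (⅓)*(4282/6259) = -2 + 4282/18777 = -33272/18777 ≈ -1.7720)
q(G, S) = -158 (q(G, S) = -81 - 77 = -158)
a = -98803345/55748913 (a = -33272/18777 - 1/(4230 - 1261) = -33272/18777 - 1/2969 = -98803345/55748913 ≈ -1.7723)
q(u, 23) + (F + a) = -158 + (2788/3 - 98803345/55748913) = -158 + 51710519803/55748913 = 42902191549/55748913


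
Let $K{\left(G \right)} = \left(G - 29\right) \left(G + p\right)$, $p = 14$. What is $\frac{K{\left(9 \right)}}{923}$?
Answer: $- \frac{460}{923} \approx -0.49837$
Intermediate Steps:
$K{\left(G \right)} = \left(-29 + G\right) \left(14 + G\right)$ ($K{\left(G \right)} = \left(G - 29\right) \left(G + 14\right) = \left(-29 + G\right) \left(14 + G\right)$)
$\frac{K{\left(9 \right)}}{923} = \frac{-406 + 9^{2} - 135}{923} = \left(-406 + 81 - 135\right) \frac{1}{923} = \left(-460\right) \frac{1}{923} = - \frac{460}{923}$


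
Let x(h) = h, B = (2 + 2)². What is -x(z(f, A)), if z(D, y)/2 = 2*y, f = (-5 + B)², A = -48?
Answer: 192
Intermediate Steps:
B = 16 (B = 4² = 16)
f = 121 (f = (-5 + 16)² = 11² = 121)
z(D, y) = 4*y (z(D, y) = 2*(2*y) = 4*y)
-x(z(f, A)) = -4*(-48) = -1*(-192) = 192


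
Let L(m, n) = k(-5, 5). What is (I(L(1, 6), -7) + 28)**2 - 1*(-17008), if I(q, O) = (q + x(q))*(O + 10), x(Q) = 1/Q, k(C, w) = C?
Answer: 429044/25 ≈ 17162.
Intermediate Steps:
L(m, n) = -5
I(q, O) = (10 + O)*(q + 1/q) (I(q, O) = (q + 1/q)*(O + 10) = (q + 1/q)*(10 + O) = (10 + O)*(q + 1/q))
(I(L(1, 6), -7) + 28)**2 - 1*(-17008) = ((10 - 7 + (-5)**2*(10 - 7))/(-5) + 28)**2 - 1*(-17008) = (-(10 - 7 + 25*3)/5 + 28)**2 + 17008 = (-(10 - 7 + 75)/5 + 28)**2 + 17008 = (-1/5*78 + 28)**2 + 17008 = (-78/5 + 28)**2 + 17008 = (62/5)**2 + 17008 = 3844/25 + 17008 = 429044/25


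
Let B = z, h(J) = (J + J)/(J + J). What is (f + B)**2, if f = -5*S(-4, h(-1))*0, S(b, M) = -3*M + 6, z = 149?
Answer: 22201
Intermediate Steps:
h(J) = 1 (h(J) = (2*J)/((2*J)) = (2*J)*(1/(2*J)) = 1)
S(b, M) = 6 - 3*M
B = 149
f = 0 (f = -5*(6 - 3*1)*0 = -5*(6 - 3)*0 = -5*3*0 = -15*0 = 0)
(f + B)**2 = (0 + 149)**2 = 149**2 = 22201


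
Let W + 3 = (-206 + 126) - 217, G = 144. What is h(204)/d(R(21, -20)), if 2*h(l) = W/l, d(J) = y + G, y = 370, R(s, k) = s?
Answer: -25/17476 ≈ -0.0014305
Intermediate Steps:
W = -300 (W = -3 + ((-206 + 126) - 217) = -3 + (-80 - 217) = -3 - 297 = -300)
d(J) = 514 (d(J) = 370 + 144 = 514)
h(l) = -150/l (h(l) = (-300/l)/2 = -150/l)
h(204)/d(R(21, -20)) = -150/204/514 = -150*1/204*(1/514) = -25/34*1/514 = -25/17476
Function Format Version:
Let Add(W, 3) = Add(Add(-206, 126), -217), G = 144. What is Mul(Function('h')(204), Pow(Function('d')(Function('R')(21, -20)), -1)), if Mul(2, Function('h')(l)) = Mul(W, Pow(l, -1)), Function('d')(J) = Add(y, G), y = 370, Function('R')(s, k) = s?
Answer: Rational(-25, 17476) ≈ -0.0014305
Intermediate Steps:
W = -300 (W = Add(-3, Add(Add(-206, 126), -217)) = Add(-3, Add(-80, -217)) = Add(-3, -297) = -300)
Function('d')(J) = 514 (Function('d')(J) = Add(370, 144) = 514)
Function('h')(l) = Mul(-150, Pow(l, -1)) (Function('h')(l) = Mul(Rational(1, 2), Mul(-300, Pow(l, -1))) = Mul(-150, Pow(l, -1)))
Mul(Function('h')(204), Pow(Function('d')(Function('R')(21, -20)), -1)) = Mul(Mul(-150, Pow(204, -1)), Pow(514, -1)) = Mul(Mul(-150, Rational(1, 204)), Rational(1, 514)) = Mul(Rational(-25, 34), Rational(1, 514)) = Rational(-25, 17476)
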